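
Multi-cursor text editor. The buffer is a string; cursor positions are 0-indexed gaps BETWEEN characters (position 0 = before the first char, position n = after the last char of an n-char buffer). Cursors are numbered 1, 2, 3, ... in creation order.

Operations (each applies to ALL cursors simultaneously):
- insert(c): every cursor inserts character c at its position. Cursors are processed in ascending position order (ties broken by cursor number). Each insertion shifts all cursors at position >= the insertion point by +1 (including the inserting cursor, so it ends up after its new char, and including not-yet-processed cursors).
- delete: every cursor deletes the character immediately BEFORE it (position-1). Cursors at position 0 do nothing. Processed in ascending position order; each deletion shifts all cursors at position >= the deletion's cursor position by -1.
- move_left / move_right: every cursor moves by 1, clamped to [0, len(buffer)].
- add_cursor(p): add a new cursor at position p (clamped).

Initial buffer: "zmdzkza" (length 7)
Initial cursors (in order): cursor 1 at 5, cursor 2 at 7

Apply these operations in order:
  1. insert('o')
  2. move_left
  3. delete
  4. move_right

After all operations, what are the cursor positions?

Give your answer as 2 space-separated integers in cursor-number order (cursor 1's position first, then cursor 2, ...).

After op 1 (insert('o')): buffer="zmdzkozao" (len 9), cursors c1@6 c2@9, authorship .....1..2
After op 2 (move_left): buffer="zmdzkozao" (len 9), cursors c1@5 c2@8, authorship .....1..2
After op 3 (delete): buffer="zmdzozo" (len 7), cursors c1@4 c2@6, authorship ....1.2
After op 4 (move_right): buffer="zmdzozo" (len 7), cursors c1@5 c2@7, authorship ....1.2

Answer: 5 7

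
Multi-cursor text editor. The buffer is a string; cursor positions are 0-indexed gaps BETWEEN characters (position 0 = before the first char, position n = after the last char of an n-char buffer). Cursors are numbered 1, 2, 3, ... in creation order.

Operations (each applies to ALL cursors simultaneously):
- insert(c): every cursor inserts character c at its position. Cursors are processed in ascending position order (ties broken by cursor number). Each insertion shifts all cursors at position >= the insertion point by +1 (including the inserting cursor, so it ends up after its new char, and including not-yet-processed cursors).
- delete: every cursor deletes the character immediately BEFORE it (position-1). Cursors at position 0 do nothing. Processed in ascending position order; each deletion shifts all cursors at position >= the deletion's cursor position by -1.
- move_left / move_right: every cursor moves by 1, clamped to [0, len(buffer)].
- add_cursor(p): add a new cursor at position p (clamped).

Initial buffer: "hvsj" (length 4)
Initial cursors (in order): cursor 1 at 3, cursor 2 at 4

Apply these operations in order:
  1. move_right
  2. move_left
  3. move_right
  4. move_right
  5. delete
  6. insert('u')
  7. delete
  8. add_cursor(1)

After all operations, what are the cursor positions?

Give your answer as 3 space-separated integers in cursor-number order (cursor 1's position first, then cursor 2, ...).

After op 1 (move_right): buffer="hvsj" (len 4), cursors c1@4 c2@4, authorship ....
After op 2 (move_left): buffer="hvsj" (len 4), cursors c1@3 c2@3, authorship ....
After op 3 (move_right): buffer="hvsj" (len 4), cursors c1@4 c2@4, authorship ....
After op 4 (move_right): buffer="hvsj" (len 4), cursors c1@4 c2@4, authorship ....
After op 5 (delete): buffer="hv" (len 2), cursors c1@2 c2@2, authorship ..
After op 6 (insert('u')): buffer="hvuu" (len 4), cursors c1@4 c2@4, authorship ..12
After op 7 (delete): buffer="hv" (len 2), cursors c1@2 c2@2, authorship ..
After op 8 (add_cursor(1)): buffer="hv" (len 2), cursors c3@1 c1@2 c2@2, authorship ..

Answer: 2 2 1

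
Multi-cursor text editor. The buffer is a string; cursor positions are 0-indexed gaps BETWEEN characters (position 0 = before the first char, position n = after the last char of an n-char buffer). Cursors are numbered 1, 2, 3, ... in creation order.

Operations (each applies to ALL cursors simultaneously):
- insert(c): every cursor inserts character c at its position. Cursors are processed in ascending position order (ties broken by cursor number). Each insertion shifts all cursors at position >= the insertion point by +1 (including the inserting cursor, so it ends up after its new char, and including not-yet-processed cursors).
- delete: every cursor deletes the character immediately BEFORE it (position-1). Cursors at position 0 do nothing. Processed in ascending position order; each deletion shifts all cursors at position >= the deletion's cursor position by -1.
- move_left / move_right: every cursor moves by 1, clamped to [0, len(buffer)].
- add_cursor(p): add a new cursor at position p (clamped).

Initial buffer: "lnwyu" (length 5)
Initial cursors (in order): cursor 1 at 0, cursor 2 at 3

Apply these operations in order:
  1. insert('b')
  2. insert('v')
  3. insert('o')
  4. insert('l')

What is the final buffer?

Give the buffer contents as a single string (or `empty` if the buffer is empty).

Answer: bvollnwbvolyu

Derivation:
After op 1 (insert('b')): buffer="blnwbyu" (len 7), cursors c1@1 c2@5, authorship 1...2..
After op 2 (insert('v')): buffer="bvlnwbvyu" (len 9), cursors c1@2 c2@7, authorship 11...22..
After op 3 (insert('o')): buffer="bvolnwbvoyu" (len 11), cursors c1@3 c2@9, authorship 111...222..
After op 4 (insert('l')): buffer="bvollnwbvolyu" (len 13), cursors c1@4 c2@11, authorship 1111...2222..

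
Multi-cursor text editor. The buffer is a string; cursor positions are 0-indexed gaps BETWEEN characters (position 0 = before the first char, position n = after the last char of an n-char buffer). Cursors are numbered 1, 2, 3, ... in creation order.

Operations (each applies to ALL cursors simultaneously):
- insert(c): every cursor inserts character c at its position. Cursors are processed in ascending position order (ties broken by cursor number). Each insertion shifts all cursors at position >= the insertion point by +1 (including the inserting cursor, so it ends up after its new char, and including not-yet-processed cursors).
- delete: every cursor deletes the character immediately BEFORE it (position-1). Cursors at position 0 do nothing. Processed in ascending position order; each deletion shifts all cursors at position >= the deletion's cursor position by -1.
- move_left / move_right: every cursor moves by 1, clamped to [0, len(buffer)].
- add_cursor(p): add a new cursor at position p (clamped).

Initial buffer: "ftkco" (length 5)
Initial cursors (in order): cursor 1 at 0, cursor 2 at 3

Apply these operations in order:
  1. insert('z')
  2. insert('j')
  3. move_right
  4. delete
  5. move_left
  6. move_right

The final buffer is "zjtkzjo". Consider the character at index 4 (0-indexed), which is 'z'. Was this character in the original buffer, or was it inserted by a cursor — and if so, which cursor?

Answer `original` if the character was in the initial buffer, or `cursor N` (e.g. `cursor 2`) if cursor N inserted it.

After op 1 (insert('z')): buffer="zftkzco" (len 7), cursors c1@1 c2@5, authorship 1...2..
After op 2 (insert('j')): buffer="zjftkzjco" (len 9), cursors c1@2 c2@7, authorship 11...22..
After op 3 (move_right): buffer="zjftkzjco" (len 9), cursors c1@3 c2@8, authorship 11...22..
After op 4 (delete): buffer="zjtkzjo" (len 7), cursors c1@2 c2@6, authorship 11..22.
After op 5 (move_left): buffer="zjtkzjo" (len 7), cursors c1@1 c2@5, authorship 11..22.
After op 6 (move_right): buffer="zjtkzjo" (len 7), cursors c1@2 c2@6, authorship 11..22.
Authorship (.=original, N=cursor N): 1 1 . . 2 2 .
Index 4: author = 2

Answer: cursor 2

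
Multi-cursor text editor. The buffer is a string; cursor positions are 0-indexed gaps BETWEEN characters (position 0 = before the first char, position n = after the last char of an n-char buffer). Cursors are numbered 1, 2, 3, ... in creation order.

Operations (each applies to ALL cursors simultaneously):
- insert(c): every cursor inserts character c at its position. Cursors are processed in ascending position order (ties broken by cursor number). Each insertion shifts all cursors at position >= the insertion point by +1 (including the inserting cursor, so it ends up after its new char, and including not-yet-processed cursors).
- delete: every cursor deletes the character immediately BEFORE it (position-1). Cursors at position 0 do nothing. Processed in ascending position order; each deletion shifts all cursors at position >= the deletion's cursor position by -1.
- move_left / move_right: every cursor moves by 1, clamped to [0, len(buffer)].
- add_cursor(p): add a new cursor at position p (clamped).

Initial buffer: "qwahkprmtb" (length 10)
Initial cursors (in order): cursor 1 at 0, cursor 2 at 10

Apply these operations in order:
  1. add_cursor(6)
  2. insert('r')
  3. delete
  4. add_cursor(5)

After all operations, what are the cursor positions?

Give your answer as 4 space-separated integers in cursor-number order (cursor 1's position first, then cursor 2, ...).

Answer: 0 10 6 5

Derivation:
After op 1 (add_cursor(6)): buffer="qwahkprmtb" (len 10), cursors c1@0 c3@6 c2@10, authorship ..........
After op 2 (insert('r')): buffer="rqwahkprrmtbr" (len 13), cursors c1@1 c3@8 c2@13, authorship 1......3....2
After op 3 (delete): buffer="qwahkprmtb" (len 10), cursors c1@0 c3@6 c2@10, authorship ..........
After op 4 (add_cursor(5)): buffer="qwahkprmtb" (len 10), cursors c1@0 c4@5 c3@6 c2@10, authorship ..........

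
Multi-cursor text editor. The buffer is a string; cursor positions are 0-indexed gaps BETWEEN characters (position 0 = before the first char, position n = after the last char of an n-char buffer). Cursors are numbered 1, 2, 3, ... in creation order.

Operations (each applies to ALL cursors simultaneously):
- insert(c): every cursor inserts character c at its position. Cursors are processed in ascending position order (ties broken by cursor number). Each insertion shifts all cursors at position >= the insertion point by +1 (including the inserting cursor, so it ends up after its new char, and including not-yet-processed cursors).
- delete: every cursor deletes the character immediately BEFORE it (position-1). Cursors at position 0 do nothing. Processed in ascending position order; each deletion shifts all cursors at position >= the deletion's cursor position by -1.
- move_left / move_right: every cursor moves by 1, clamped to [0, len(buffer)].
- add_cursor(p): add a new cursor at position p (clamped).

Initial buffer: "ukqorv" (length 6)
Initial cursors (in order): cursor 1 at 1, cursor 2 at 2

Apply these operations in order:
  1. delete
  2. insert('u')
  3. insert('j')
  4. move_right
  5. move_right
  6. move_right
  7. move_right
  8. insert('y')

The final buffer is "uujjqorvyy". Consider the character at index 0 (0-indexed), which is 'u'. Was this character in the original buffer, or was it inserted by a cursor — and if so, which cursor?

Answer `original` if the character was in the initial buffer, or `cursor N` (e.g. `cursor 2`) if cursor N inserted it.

After op 1 (delete): buffer="qorv" (len 4), cursors c1@0 c2@0, authorship ....
After op 2 (insert('u')): buffer="uuqorv" (len 6), cursors c1@2 c2@2, authorship 12....
After op 3 (insert('j')): buffer="uujjqorv" (len 8), cursors c1@4 c2@4, authorship 1212....
After op 4 (move_right): buffer="uujjqorv" (len 8), cursors c1@5 c2@5, authorship 1212....
After op 5 (move_right): buffer="uujjqorv" (len 8), cursors c1@6 c2@6, authorship 1212....
After op 6 (move_right): buffer="uujjqorv" (len 8), cursors c1@7 c2@7, authorship 1212....
After op 7 (move_right): buffer="uujjqorv" (len 8), cursors c1@8 c2@8, authorship 1212....
After op 8 (insert('y')): buffer="uujjqorvyy" (len 10), cursors c1@10 c2@10, authorship 1212....12
Authorship (.=original, N=cursor N): 1 2 1 2 . . . . 1 2
Index 0: author = 1

Answer: cursor 1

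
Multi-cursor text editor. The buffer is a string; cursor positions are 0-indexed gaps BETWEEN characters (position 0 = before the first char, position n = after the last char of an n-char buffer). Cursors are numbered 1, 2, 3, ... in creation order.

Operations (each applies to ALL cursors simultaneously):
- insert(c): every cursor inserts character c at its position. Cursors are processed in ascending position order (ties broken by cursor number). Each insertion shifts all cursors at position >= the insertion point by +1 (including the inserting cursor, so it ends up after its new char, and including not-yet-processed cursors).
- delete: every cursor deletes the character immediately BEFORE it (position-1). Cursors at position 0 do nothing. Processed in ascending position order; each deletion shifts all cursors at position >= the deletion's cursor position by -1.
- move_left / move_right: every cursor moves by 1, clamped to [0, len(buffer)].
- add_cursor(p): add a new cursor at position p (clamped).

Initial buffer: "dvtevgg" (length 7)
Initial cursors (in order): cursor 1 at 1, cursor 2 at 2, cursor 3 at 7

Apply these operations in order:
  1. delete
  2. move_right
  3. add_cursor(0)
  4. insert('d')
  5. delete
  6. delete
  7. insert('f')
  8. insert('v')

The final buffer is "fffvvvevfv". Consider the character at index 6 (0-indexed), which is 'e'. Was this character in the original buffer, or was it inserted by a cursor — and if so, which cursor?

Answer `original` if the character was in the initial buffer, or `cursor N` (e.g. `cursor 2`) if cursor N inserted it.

After op 1 (delete): buffer="tevg" (len 4), cursors c1@0 c2@0 c3@4, authorship ....
After op 2 (move_right): buffer="tevg" (len 4), cursors c1@1 c2@1 c3@4, authorship ....
After op 3 (add_cursor(0)): buffer="tevg" (len 4), cursors c4@0 c1@1 c2@1 c3@4, authorship ....
After op 4 (insert('d')): buffer="dtddevgd" (len 8), cursors c4@1 c1@4 c2@4 c3@8, authorship 4.12...3
After op 5 (delete): buffer="tevg" (len 4), cursors c4@0 c1@1 c2@1 c3@4, authorship ....
After op 6 (delete): buffer="ev" (len 2), cursors c1@0 c2@0 c4@0 c3@2, authorship ..
After op 7 (insert('f')): buffer="fffevf" (len 6), cursors c1@3 c2@3 c4@3 c3@6, authorship 124..3
After op 8 (insert('v')): buffer="fffvvvevfv" (len 10), cursors c1@6 c2@6 c4@6 c3@10, authorship 124124..33
Authorship (.=original, N=cursor N): 1 2 4 1 2 4 . . 3 3
Index 6: author = original

Answer: original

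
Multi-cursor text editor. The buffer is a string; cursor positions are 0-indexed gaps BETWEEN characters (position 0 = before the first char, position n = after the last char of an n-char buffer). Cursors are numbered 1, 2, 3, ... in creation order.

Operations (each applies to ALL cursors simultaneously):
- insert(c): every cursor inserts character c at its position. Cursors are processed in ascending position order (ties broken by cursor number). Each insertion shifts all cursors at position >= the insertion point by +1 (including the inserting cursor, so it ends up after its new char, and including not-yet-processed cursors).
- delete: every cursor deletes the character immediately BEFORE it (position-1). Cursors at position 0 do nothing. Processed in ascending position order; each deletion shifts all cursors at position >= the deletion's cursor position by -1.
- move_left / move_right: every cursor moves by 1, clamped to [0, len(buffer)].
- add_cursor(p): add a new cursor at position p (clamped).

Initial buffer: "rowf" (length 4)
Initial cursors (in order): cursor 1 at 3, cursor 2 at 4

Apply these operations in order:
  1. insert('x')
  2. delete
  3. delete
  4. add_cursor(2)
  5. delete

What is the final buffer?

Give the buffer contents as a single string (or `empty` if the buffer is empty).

After op 1 (insert('x')): buffer="rowxfx" (len 6), cursors c1@4 c2@6, authorship ...1.2
After op 2 (delete): buffer="rowf" (len 4), cursors c1@3 c2@4, authorship ....
After op 3 (delete): buffer="ro" (len 2), cursors c1@2 c2@2, authorship ..
After op 4 (add_cursor(2)): buffer="ro" (len 2), cursors c1@2 c2@2 c3@2, authorship ..
After op 5 (delete): buffer="" (len 0), cursors c1@0 c2@0 c3@0, authorship 

Answer: empty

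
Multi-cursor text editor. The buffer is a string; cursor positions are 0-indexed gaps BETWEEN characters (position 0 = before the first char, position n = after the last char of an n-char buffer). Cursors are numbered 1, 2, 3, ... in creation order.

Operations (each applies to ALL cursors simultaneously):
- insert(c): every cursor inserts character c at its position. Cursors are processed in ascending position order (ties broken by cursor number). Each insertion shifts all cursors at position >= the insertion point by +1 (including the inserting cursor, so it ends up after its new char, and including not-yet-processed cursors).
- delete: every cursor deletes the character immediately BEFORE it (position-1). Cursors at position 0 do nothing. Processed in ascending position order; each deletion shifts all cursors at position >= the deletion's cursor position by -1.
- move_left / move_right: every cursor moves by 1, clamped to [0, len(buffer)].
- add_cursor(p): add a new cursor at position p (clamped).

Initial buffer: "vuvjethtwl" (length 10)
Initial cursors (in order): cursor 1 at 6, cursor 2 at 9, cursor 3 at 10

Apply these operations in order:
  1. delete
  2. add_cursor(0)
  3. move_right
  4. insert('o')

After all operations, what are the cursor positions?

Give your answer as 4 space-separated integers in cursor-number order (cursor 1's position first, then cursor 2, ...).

After op 1 (delete): buffer="vuvjeht" (len 7), cursors c1@5 c2@7 c3@7, authorship .......
After op 2 (add_cursor(0)): buffer="vuvjeht" (len 7), cursors c4@0 c1@5 c2@7 c3@7, authorship .......
After op 3 (move_right): buffer="vuvjeht" (len 7), cursors c4@1 c1@6 c2@7 c3@7, authorship .......
After op 4 (insert('o')): buffer="vouvjehotoo" (len 11), cursors c4@2 c1@8 c2@11 c3@11, authorship .4.....1.23

Answer: 8 11 11 2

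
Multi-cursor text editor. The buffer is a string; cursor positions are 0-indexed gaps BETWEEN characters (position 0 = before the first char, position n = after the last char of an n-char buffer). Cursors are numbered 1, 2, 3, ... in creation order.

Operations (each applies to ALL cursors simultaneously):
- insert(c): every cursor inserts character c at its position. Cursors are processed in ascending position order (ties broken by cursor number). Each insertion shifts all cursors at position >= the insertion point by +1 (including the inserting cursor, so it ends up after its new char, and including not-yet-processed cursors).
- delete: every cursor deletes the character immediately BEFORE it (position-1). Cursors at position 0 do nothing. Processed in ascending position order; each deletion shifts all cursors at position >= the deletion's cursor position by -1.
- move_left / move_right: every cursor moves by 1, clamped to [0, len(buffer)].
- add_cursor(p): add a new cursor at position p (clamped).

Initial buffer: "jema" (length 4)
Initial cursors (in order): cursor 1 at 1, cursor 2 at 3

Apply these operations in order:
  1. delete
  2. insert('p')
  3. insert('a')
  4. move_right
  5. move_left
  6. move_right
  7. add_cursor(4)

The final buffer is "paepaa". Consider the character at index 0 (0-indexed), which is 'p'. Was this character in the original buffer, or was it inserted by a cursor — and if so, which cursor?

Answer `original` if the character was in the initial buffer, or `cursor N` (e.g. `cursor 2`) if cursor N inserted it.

Answer: cursor 1

Derivation:
After op 1 (delete): buffer="ea" (len 2), cursors c1@0 c2@1, authorship ..
After op 2 (insert('p')): buffer="pepa" (len 4), cursors c1@1 c2@3, authorship 1.2.
After op 3 (insert('a')): buffer="paepaa" (len 6), cursors c1@2 c2@5, authorship 11.22.
After op 4 (move_right): buffer="paepaa" (len 6), cursors c1@3 c2@6, authorship 11.22.
After op 5 (move_left): buffer="paepaa" (len 6), cursors c1@2 c2@5, authorship 11.22.
After op 6 (move_right): buffer="paepaa" (len 6), cursors c1@3 c2@6, authorship 11.22.
After op 7 (add_cursor(4)): buffer="paepaa" (len 6), cursors c1@3 c3@4 c2@6, authorship 11.22.
Authorship (.=original, N=cursor N): 1 1 . 2 2 .
Index 0: author = 1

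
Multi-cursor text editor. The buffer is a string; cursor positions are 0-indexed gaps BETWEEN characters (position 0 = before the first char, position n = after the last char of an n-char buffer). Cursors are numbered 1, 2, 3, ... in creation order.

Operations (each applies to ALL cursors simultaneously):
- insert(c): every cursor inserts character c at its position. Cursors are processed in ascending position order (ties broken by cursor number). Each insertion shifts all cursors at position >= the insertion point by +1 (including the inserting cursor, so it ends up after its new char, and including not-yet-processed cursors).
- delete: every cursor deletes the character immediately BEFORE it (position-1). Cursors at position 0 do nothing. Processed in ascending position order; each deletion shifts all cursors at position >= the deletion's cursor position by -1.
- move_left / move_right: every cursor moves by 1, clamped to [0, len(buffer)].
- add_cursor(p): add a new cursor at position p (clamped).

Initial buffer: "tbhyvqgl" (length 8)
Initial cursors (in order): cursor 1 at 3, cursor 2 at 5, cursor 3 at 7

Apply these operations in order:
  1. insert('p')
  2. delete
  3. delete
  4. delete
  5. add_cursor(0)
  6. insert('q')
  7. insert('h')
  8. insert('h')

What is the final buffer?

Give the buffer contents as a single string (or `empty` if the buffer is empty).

Answer: qhhtqqqhhhhhhl

Derivation:
After op 1 (insert('p')): buffer="tbhpyvpqgpl" (len 11), cursors c1@4 c2@7 c3@10, authorship ...1..2..3.
After op 2 (delete): buffer="tbhyvqgl" (len 8), cursors c1@3 c2@5 c3@7, authorship ........
After op 3 (delete): buffer="tbyql" (len 5), cursors c1@2 c2@3 c3@4, authorship .....
After op 4 (delete): buffer="tl" (len 2), cursors c1@1 c2@1 c3@1, authorship ..
After op 5 (add_cursor(0)): buffer="tl" (len 2), cursors c4@0 c1@1 c2@1 c3@1, authorship ..
After op 6 (insert('q')): buffer="qtqqql" (len 6), cursors c4@1 c1@5 c2@5 c3@5, authorship 4.123.
After op 7 (insert('h')): buffer="qhtqqqhhhl" (len 10), cursors c4@2 c1@9 c2@9 c3@9, authorship 44.123123.
After op 8 (insert('h')): buffer="qhhtqqqhhhhhhl" (len 14), cursors c4@3 c1@13 c2@13 c3@13, authorship 444.123123123.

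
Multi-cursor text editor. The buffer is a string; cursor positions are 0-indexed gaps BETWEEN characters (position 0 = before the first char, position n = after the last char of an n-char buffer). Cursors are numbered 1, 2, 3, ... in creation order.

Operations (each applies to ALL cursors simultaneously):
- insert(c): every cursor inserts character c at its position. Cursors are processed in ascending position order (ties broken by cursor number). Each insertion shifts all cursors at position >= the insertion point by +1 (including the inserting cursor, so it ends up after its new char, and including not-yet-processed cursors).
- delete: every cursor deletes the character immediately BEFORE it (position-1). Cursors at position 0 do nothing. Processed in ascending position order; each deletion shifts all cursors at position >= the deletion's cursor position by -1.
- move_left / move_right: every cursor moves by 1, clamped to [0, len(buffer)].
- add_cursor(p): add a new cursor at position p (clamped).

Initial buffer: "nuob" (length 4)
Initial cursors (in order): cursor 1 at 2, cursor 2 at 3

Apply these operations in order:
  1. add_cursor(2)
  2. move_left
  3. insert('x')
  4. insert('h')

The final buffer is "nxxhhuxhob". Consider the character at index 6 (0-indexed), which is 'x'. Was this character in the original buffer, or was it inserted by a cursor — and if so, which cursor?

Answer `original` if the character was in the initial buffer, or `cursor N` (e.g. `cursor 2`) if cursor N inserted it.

After op 1 (add_cursor(2)): buffer="nuob" (len 4), cursors c1@2 c3@2 c2@3, authorship ....
After op 2 (move_left): buffer="nuob" (len 4), cursors c1@1 c3@1 c2@2, authorship ....
After op 3 (insert('x')): buffer="nxxuxob" (len 7), cursors c1@3 c3@3 c2@5, authorship .13.2..
After op 4 (insert('h')): buffer="nxxhhuxhob" (len 10), cursors c1@5 c3@5 c2@8, authorship .1313.22..
Authorship (.=original, N=cursor N): . 1 3 1 3 . 2 2 . .
Index 6: author = 2

Answer: cursor 2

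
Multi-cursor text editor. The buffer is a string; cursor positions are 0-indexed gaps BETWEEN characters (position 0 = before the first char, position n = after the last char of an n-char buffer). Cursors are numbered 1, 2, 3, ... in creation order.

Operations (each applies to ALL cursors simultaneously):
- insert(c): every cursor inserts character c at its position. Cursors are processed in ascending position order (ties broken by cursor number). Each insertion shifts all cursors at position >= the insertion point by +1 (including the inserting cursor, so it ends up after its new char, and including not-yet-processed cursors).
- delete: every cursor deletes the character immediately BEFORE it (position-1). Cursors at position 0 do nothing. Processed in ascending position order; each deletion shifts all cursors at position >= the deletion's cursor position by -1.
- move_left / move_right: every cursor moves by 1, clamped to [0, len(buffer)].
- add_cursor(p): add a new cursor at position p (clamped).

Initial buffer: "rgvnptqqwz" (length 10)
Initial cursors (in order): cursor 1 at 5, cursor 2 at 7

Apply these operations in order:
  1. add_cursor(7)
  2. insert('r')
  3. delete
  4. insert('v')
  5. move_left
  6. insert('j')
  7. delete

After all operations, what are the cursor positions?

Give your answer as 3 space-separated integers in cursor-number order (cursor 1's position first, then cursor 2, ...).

Answer: 5 9 9

Derivation:
After op 1 (add_cursor(7)): buffer="rgvnptqqwz" (len 10), cursors c1@5 c2@7 c3@7, authorship ..........
After op 2 (insert('r')): buffer="rgvnprtqrrqwz" (len 13), cursors c1@6 c2@10 c3@10, authorship .....1..23...
After op 3 (delete): buffer="rgvnptqqwz" (len 10), cursors c1@5 c2@7 c3@7, authorship ..........
After op 4 (insert('v')): buffer="rgvnpvtqvvqwz" (len 13), cursors c1@6 c2@10 c3@10, authorship .....1..23...
After op 5 (move_left): buffer="rgvnpvtqvvqwz" (len 13), cursors c1@5 c2@9 c3@9, authorship .....1..23...
After op 6 (insert('j')): buffer="rgvnpjvtqvjjvqwz" (len 16), cursors c1@6 c2@12 c3@12, authorship .....11..2233...
After op 7 (delete): buffer="rgvnpvtqvvqwz" (len 13), cursors c1@5 c2@9 c3@9, authorship .....1..23...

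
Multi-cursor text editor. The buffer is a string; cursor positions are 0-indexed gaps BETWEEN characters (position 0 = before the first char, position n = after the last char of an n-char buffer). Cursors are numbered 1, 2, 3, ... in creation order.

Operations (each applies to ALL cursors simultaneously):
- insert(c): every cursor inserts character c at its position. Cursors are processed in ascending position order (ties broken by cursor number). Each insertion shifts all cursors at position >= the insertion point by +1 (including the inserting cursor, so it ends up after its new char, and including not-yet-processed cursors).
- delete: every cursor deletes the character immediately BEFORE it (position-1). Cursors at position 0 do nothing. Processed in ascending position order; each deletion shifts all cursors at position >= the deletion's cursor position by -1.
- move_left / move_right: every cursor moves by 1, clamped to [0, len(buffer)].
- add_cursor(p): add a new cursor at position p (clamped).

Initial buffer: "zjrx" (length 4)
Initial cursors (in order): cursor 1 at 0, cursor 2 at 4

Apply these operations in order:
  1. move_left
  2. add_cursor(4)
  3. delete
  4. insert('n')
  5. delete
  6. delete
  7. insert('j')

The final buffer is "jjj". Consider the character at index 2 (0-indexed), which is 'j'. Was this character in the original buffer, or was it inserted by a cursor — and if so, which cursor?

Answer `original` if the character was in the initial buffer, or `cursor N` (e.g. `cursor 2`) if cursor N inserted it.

After op 1 (move_left): buffer="zjrx" (len 4), cursors c1@0 c2@3, authorship ....
After op 2 (add_cursor(4)): buffer="zjrx" (len 4), cursors c1@0 c2@3 c3@4, authorship ....
After op 3 (delete): buffer="zj" (len 2), cursors c1@0 c2@2 c3@2, authorship ..
After op 4 (insert('n')): buffer="nzjnn" (len 5), cursors c1@1 c2@5 c3@5, authorship 1..23
After op 5 (delete): buffer="zj" (len 2), cursors c1@0 c2@2 c3@2, authorship ..
After op 6 (delete): buffer="" (len 0), cursors c1@0 c2@0 c3@0, authorship 
After op 7 (insert('j')): buffer="jjj" (len 3), cursors c1@3 c2@3 c3@3, authorship 123
Authorship (.=original, N=cursor N): 1 2 3
Index 2: author = 3

Answer: cursor 3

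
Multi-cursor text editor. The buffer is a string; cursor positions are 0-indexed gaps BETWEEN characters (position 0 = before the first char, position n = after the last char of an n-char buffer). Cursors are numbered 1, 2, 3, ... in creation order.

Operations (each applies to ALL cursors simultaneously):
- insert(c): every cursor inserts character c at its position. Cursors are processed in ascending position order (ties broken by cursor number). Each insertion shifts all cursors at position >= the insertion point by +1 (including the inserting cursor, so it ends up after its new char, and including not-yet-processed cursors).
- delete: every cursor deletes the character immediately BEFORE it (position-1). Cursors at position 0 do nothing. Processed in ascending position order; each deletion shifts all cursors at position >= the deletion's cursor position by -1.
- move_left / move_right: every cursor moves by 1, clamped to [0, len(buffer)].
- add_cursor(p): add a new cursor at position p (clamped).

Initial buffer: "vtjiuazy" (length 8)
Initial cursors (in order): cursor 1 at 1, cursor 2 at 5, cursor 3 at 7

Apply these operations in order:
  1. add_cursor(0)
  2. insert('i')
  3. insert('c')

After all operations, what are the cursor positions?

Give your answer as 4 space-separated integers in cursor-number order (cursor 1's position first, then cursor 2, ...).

After op 1 (add_cursor(0)): buffer="vtjiuazy" (len 8), cursors c4@0 c1@1 c2@5 c3@7, authorship ........
After op 2 (insert('i')): buffer="ivitjiuiaziy" (len 12), cursors c4@1 c1@3 c2@8 c3@11, authorship 4.1....2..3.
After op 3 (insert('c')): buffer="icvictjiuicazicy" (len 16), cursors c4@2 c1@5 c2@11 c3@15, authorship 44.11....22..33.

Answer: 5 11 15 2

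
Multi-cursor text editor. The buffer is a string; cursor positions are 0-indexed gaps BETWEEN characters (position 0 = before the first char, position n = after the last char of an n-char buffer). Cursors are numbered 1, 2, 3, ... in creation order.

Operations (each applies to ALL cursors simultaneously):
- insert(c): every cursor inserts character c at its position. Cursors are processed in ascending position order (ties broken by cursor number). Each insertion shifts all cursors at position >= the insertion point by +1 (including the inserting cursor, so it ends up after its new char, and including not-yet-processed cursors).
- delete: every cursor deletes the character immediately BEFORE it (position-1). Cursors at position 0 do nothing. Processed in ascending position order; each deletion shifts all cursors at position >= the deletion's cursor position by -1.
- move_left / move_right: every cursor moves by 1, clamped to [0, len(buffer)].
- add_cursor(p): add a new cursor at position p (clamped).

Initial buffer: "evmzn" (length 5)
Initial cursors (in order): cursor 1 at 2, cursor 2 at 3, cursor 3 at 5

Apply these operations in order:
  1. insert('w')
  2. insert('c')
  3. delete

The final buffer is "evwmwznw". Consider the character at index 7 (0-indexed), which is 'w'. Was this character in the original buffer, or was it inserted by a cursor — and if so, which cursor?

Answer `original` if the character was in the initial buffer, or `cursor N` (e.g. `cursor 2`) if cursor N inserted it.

After op 1 (insert('w')): buffer="evwmwznw" (len 8), cursors c1@3 c2@5 c3@8, authorship ..1.2..3
After op 2 (insert('c')): buffer="evwcmwcznwc" (len 11), cursors c1@4 c2@7 c3@11, authorship ..11.22..33
After op 3 (delete): buffer="evwmwznw" (len 8), cursors c1@3 c2@5 c3@8, authorship ..1.2..3
Authorship (.=original, N=cursor N): . . 1 . 2 . . 3
Index 7: author = 3

Answer: cursor 3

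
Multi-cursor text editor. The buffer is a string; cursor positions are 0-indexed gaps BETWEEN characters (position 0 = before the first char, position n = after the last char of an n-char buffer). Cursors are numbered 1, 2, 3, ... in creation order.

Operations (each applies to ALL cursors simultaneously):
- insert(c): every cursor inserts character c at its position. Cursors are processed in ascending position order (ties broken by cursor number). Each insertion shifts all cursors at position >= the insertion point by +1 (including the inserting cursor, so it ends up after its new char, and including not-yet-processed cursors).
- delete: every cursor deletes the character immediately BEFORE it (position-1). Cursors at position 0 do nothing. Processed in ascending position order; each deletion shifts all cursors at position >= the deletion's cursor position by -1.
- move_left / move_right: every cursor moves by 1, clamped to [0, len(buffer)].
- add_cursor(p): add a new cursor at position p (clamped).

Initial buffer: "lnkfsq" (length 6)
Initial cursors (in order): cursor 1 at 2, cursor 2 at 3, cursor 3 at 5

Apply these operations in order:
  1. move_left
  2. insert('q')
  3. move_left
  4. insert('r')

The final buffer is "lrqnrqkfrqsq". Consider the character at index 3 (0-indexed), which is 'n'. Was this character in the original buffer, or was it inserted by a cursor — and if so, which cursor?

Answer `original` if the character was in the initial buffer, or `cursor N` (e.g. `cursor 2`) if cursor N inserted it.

After op 1 (move_left): buffer="lnkfsq" (len 6), cursors c1@1 c2@2 c3@4, authorship ......
After op 2 (insert('q')): buffer="lqnqkfqsq" (len 9), cursors c1@2 c2@4 c3@7, authorship .1.2..3..
After op 3 (move_left): buffer="lqnqkfqsq" (len 9), cursors c1@1 c2@3 c3@6, authorship .1.2..3..
After op 4 (insert('r')): buffer="lrqnrqkfrqsq" (len 12), cursors c1@2 c2@5 c3@9, authorship .11.22..33..
Authorship (.=original, N=cursor N): . 1 1 . 2 2 . . 3 3 . .
Index 3: author = original

Answer: original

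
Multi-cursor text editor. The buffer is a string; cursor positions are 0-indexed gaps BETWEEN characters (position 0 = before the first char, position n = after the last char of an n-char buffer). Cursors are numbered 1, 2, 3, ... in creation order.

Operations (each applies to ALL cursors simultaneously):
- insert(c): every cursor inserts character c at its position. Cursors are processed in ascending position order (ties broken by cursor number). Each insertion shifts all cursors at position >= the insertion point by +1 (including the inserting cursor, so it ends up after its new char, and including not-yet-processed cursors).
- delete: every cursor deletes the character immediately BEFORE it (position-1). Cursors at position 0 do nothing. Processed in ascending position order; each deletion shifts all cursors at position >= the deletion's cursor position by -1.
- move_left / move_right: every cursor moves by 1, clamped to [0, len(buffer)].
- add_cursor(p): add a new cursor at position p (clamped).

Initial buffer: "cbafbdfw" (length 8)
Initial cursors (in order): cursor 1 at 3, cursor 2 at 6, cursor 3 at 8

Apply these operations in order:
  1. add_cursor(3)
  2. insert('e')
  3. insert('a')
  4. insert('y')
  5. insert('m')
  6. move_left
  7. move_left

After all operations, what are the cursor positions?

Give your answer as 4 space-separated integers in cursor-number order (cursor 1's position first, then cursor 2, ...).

After op 1 (add_cursor(3)): buffer="cbafbdfw" (len 8), cursors c1@3 c4@3 c2@6 c3@8, authorship ........
After op 2 (insert('e')): buffer="cbaeefbdefwe" (len 12), cursors c1@5 c4@5 c2@9 c3@12, authorship ...14...2..3
After op 3 (insert('a')): buffer="cbaeeaafbdeafwea" (len 16), cursors c1@7 c4@7 c2@12 c3@16, authorship ...1414...22..33
After op 4 (insert('y')): buffer="cbaeeaayyfbdeayfweay" (len 20), cursors c1@9 c4@9 c2@15 c3@20, authorship ...141414...222..333
After op 5 (insert('m')): buffer="cbaeeaayymmfbdeaymfweaym" (len 24), cursors c1@11 c4@11 c2@18 c3@24, authorship ...14141414...2222..3333
After op 6 (move_left): buffer="cbaeeaayymmfbdeaymfweaym" (len 24), cursors c1@10 c4@10 c2@17 c3@23, authorship ...14141414...2222..3333
After op 7 (move_left): buffer="cbaeeaayymmfbdeaymfweaym" (len 24), cursors c1@9 c4@9 c2@16 c3@22, authorship ...14141414...2222..3333

Answer: 9 16 22 9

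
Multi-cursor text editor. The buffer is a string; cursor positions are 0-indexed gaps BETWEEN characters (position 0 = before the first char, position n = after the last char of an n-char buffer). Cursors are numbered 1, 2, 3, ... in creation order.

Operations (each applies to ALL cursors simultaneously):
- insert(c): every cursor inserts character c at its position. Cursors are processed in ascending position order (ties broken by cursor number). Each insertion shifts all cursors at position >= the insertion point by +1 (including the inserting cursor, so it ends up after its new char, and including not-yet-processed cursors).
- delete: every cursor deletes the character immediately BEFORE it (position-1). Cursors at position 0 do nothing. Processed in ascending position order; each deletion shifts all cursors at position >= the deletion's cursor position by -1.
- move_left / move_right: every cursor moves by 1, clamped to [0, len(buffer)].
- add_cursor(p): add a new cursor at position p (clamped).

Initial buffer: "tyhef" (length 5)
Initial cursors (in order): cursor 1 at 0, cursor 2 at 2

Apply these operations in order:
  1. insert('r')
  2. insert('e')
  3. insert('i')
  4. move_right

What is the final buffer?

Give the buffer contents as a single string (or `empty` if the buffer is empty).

After op 1 (insert('r')): buffer="rtyrhef" (len 7), cursors c1@1 c2@4, authorship 1..2...
After op 2 (insert('e')): buffer="retyrehef" (len 9), cursors c1@2 c2@6, authorship 11..22...
After op 3 (insert('i')): buffer="reityreihef" (len 11), cursors c1@3 c2@8, authorship 111..222...
After op 4 (move_right): buffer="reityreihef" (len 11), cursors c1@4 c2@9, authorship 111..222...

Answer: reityreihef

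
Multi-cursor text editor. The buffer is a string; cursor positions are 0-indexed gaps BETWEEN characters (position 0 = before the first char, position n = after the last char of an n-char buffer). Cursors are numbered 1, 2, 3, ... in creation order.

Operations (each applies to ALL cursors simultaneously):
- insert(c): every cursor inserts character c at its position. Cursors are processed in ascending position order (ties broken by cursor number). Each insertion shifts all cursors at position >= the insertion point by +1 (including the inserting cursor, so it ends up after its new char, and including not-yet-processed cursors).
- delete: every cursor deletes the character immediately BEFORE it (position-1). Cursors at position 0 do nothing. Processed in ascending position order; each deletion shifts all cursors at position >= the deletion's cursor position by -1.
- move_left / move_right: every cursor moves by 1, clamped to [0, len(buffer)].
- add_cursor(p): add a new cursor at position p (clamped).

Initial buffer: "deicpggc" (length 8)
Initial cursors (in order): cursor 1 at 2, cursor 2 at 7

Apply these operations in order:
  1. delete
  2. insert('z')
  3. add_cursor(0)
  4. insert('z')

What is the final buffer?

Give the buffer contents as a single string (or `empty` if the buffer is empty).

After op 1 (delete): buffer="dicpgc" (len 6), cursors c1@1 c2@5, authorship ......
After op 2 (insert('z')): buffer="dzicpgzc" (len 8), cursors c1@2 c2@7, authorship .1....2.
After op 3 (add_cursor(0)): buffer="dzicpgzc" (len 8), cursors c3@0 c1@2 c2@7, authorship .1....2.
After op 4 (insert('z')): buffer="zdzzicpgzzc" (len 11), cursors c3@1 c1@4 c2@10, authorship 3.11....22.

Answer: zdzzicpgzzc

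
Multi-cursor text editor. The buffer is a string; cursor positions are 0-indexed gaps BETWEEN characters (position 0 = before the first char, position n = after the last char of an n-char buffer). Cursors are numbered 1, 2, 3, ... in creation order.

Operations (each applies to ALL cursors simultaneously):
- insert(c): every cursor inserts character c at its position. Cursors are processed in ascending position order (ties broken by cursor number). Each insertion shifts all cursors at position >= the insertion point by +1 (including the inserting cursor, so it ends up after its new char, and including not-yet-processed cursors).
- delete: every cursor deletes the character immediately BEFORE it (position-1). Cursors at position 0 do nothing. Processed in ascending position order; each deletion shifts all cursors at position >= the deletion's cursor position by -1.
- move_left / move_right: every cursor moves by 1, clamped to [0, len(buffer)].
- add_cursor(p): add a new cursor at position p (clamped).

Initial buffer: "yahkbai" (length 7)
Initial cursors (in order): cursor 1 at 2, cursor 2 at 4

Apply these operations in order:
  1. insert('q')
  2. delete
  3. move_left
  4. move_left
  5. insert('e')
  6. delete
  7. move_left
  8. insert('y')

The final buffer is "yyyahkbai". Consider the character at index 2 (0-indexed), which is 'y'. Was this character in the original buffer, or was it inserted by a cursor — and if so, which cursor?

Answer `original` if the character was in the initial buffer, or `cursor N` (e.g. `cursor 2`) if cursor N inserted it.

Answer: cursor 2

Derivation:
After op 1 (insert('q')): buffer="yaqhkqbai" (len 9), cursors c1@3 c2@6, authorship ..1..2...
After op 2 (delete): buffer="yahkbai" (len 7), cursors c1@2 c2@4, authorship .......
After op 3 (move_left): buffer="yahkbai" (len 7), cursors c1@1 c2@3, authorship .......
After op 4 (move_left): buffer="yahkbai" (len 7), cursors c1@0 c2@2, authorship .......
After op 5 (insert('e')): buffer="eyaehkbai" (len 9), cursors c1@1 c2@4, authorship 1..2.....
After op 6 (delete): buffer="yahkbai" (len 7), cursors c1@0 c2@2, authorship .......
After op 7 (move_left): buffer="yahkbai" (len 7), cursors c1@0 c2@1, authorship .......
After op 8 (insert('y')): buffer="yyyahkbai" (len 9), cursors c1@1 c2@3, authorship 1.2......
Authorship (.=original, N=cursor N): 1 . 2 . . . . . .
Index 2: author = 2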